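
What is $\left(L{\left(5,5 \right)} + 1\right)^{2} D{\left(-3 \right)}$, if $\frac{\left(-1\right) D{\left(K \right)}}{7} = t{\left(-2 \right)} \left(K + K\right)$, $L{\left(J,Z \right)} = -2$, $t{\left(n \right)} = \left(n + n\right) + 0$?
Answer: $-168$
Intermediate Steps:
$t{\left(n \right)} = 2 n$ ($t{\left(n \right)} = 2 n + 0 = 2 n$)
$D{\left(K \right)} = 56 K$ ($D{\left(K \right)} = - 7 \cdot 2 \left(-2\right) \left(K + K\right) = - 7 \left(- 4 \cdot 2 K\right) = - 7 \left(- 8 K\right) = 56 K$)
$\left(L{\left(5,5 \right)} + 1\right)^{2} D{\left(-3 \right)} = \left(-2 + 1\right)^{2} \cdot 56 \left(-3\right) = \left(-1\right)^{2} \left(-168\right) = 1 \left(-168\right) = -168$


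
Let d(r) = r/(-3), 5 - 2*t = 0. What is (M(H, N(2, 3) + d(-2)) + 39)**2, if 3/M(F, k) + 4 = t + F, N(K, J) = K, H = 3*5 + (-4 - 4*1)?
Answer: 189225/121 ≈ 1563.8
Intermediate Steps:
t = 5/2 (t = 5/2 - 1/2*0 = 5/2 + 0 = 5/2 ≈ 2.5000)
H = 7 (H = 15 + (-4 - 4) = 15 - 8 = 7)
d(r) = -r/3 (d(r) = r*(-1/3) = -r/3)
M(F, k) = 3/(-3/2 + F) (M(F, k) = 3/(-4 + (5/2 + F)) = 3/(-3/2 + F))
(M(H, N(2, 3) + d(-2)) + 39)**2 = (6/(-3 + 2*7) + 39)**2 = (6/(-3 + 14) + 39)**2 = (6/11 + 39)**2 = (435/11)**2 = 189225/121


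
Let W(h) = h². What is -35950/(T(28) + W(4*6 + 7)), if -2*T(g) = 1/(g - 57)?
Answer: -2085100/55739 ≈ -37.408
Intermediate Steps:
T(g) = -1/(2*(-57 + g)) (T(g) = -1/(2*(g - 57)) = -1/(2*(-57 + g)))
-35950/(T(28) + W(4*6 + 7)) = -35950/(-1/(-114 + 2*28) + (4*6 + 7)²) = -35950/(-1/(-114 + 56) + (24 + 7)²) = -35950/(-1/(-58) + 31²) = -35950/(-1*(-1/58) + 961) = -35950/(1/58 + 961) = -35950/55739/58 = -35950*58/55739 = -2085100/55739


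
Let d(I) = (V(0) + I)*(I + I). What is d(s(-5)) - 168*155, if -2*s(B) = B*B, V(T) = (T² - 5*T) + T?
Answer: -51455/2 ≈ -25728.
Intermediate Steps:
V(T) = T² - 4*T
s(B) = -B²/2 (s(B) = -B*B/2 = -B²/2)
d(I) = 2*I² (d(I) = (0*(-4 + 0) + I)*(I + I) = (0*(-4) + I)*(2*I) = (0 + I)*(2*I) = I*(2*I) = 2*I²)
d(s(-5)) - 168*155 = 2*(-½*(-5)²)² - 168*155 = 2*(-½*25)² - 26040 = 2*(-25/2)² - 26040 = 2*(625/4) - 26040 = 625/2 - 26040 = -51455/2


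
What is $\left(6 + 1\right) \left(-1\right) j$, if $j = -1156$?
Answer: $8092$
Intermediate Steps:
$\left(6 + 1\right) \left(-1\right) j = \left(6 + 1\right) \left(-1\right) \left(-1156\right) = 7 \left(-1\right) \left(-1156\right) = \left(-7\right) \left(-1156\right) = 8092$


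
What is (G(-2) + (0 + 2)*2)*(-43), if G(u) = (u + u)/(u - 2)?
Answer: -215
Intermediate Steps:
G(u) = 2*u/(-2 + u) (G(u) = (2*u)/(-2 + u) = 2*u/(-2 + u))
(G(-2) + (0 + 2)*2)*(-43) = (2*(-2)/(-2 - 2) + (0 + 2)*2)*(-43) = (2*(-2)/(-4) + 2*2)*(-43) = (2*(-2)*(-1/4) + 4)*(-43) = (1 + 4)*(-43) = 5*(-43) = -215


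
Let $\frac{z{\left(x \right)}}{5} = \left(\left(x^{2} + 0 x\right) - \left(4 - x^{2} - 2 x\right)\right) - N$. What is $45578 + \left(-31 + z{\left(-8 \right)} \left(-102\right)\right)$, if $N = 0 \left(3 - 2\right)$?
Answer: $-9533$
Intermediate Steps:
$N = 0$ ($N = 0 \cdot 1 = 0$)
$z{\left(x \right)} = -20 + 10 x + 10 x^{2}$ ($z{\left(x \right)} = 5 \left(\left(\left(x^{2} + 0 x\right) - \left(4 - x^{2} - 2 x\right)\right) - 0\right) = 5 \left(\left(\left(x^{2} + 0\right) + \left(-4 + x^{2} + 2 x\right)\right) + 0\right) = 5 \left(\left(x^{2} + \left(-4 + x^{2} + 2 x\right)\right) + 0\right) = 5 \left(\left(-4 + 2 x + 2 x^{2}\right) + 0\right) = 5 \left(-4 + 2 x + 2 x^{2}\right) = -20 + 10 x + 10 x^{2}$)
$45578 + \left(-31 + z{\left(-8 \right)} \left(-102\right)\right) = 45578 + \left(-31 + \left(-20 + 10 \left(-8\right) + 10 \left(-8\right)^{2}\right) \left(-102\right)\right) = 45578 + \left(-31 + \left(-20 - 80 + 10 \cdot 64\right) \left(-102\right)\right) = 45578 + \left(-31 + \left(-20 - 80 + 640\right) \left(-102\right)\right) = 45578 + \left(-31 + 540 \left(-102\right)\right) = 45578 - 55111 = -9533$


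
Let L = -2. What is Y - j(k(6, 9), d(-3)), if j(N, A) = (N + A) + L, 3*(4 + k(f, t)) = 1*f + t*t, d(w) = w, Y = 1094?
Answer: 1074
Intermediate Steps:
k(f, t) = -4 + f/3 + t²/3 (k(f, t) = -4 + (1*f + t*t)/3 = -4 + (f + t²)/3 = -4 + (f/3 + t²/3) = -4 + f/3 + t²/3)
j(N, A) = -2 + A + N (j(N, A) = (N + A) - 2 = (A + N) - 2 = -2 + A + N)
Y - j(k(6, 9), d(-3)) = 1094 - (-2 - 3 + (-4 + (⅓)*6 + (⅓)*9²)) = 1094 - (-2 - 3 + (-4 + 2 + (⅓)*81)) = 1094 - (-2 - 3 + (-4 + 2 + 27)) = 1094 - (-2 - 3 + 25) = 1094 - 1*20 = 1094 - 20 = 1074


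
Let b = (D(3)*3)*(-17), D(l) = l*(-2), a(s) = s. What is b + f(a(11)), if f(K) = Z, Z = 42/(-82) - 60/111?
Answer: 462605/1517 ≈ 304.95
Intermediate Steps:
D(l) = -2*l
Z = -1597/1517 (Z = 42*(-1/82) - 60*1/111 = -21/41 - 20/37 = -1597/1517 ≈ -1.0527)
f(K) = -1597/1517
b = 306 (b = (-2*3*3)*(-17) = -6*3*(-17) = -18*(-17) = 306)
b + f(a(11)) = 306 - 1597/1517 = 462605/1517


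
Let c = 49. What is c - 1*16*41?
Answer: -607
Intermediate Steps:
c - 1*16*41 = 49 - 1*16*41 = 49 - 16*41 = 49 - 656 = -607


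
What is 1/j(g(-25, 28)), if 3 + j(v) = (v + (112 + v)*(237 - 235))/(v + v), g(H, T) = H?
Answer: -50/299 ≈ -0.16722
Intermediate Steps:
j(v) = -3 + (224 + 3*v)/(2*v) (j(v) = -3 + (v + (112 + v)*(237 - 235))/(v + v) = -3 + (v + (112 + v)*2)/((2*v)) = -3 + (v + (224 + 2*v))*(1/(2*v)) = -3 + (224 + 3*v)*(1/(2*v)) = -3 + (224 + 3*v)/(2*v))
1/j(g(-25, 28)) = 1/(-3/2 + 112/(-25)) = 1/(-3/2 + 112*(-1/25)) = 1/(-3/2 - 112/25) = 1/(-299/50) = -50/299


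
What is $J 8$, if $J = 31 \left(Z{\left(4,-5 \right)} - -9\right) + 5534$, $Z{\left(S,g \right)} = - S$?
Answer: $45512$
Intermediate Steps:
$J = 5689$ ($J = 31 \left(\left(-1\right) 4 - -9\right) + 5534 = 31 \left(-4 + 9\right) + 5534 = 31 \cdot 5 + 5534 = 155 + 5534 = 5689$)
$J 8 = 5689 \cdot 8 = 45512$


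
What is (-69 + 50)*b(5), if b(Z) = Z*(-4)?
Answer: 380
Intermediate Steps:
b(Z) = -4*Z
(-69 + 50)*b(5) = (-69 + 50)*(-4*5) = -19*(-20) = 380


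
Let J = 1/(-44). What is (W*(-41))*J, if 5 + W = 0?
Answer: -205/44 ≈ -4.6591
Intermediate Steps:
W = -5 (W = -5 + 0 = -5)
J = -1/44 ≈ -0.022727
(W*(-41))*J = -5*(-41)*(-1/44) = 205*(-1/44) = -205/44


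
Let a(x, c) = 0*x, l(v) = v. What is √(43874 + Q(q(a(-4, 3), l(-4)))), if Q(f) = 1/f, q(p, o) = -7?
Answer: √2149819/7 ≈ 209.46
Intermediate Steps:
a(x, c) = 0
√(43874 + Q(q(a(-4, 3), l(-4)))) = √(43874 + 1/(-7)) = √(43874 - ⅐) = √(307117/7) = √2149819/7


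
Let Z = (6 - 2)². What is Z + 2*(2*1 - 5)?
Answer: 10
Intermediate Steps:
Z = 16 (Z = 4² = 16)
Z + 2*(2*1 - 5) = 16 + 2*(2*1 - 5) = 16 + 2*(2 - 5) = 16 + 2*(-3) = 16 - 6 = 10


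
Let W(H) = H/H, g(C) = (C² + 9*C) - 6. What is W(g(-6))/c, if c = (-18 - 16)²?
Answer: 1/1156 ≈ 0.00086505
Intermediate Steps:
g(C) = -6 + C² + 9*C
W(H) = 1
c = 1156 (c = (-34)² = 1156)
W(g(-6))/c = 1/1156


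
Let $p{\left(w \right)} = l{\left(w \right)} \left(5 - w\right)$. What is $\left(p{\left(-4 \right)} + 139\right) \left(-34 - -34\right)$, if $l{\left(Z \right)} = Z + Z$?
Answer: $0$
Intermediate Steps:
$l{\left(Z \right)} = 2 Z$
$p{\left(w \right)} = 2 w \left(5 - w\right)$
$\left(p{\left(-4 \right)} + 139\right) \left(-34 - -34\right) = \left(2 \left(-4\right) \left(5 - -4\right) + 139\right) \left(-34 - -34\right) = \left(2 \left(-4\right) \left(5 + 4\right) + 139\right) \left(-34 + 34\right) = \left(2 \left(-4\right) 9 + 139\right) 0 = \left(-72 + 139\right) 0 = 67 \cdot 0 = 0$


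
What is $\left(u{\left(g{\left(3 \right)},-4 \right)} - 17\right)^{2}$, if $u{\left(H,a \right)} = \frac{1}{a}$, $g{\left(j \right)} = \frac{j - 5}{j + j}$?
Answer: $\frac{4761}{16} \approx 297.56$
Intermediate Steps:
$g{\left(j \right)} = \frac{-5 + j}{2 j}$
$\left(u{\left(g{\left(3 \right)},-4 \right)} - 17\right)^{2} = \left(\frac{1}{-4} - 17\right)^{2} = \left(- \frac{1}{4} - 17\right)^{2} = \left(- \frac{69}{4}\right)^{2} = \frac{4761}{16}$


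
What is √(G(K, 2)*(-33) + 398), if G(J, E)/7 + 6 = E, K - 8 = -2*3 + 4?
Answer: √1322 ≈ 36.359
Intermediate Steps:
K = 6 (K = 8 + (-2*3 + 4) = 8 + (-6 + 4) = 8 - 2 = 6)
G(J, E) = -42 + 7*E
√(G(K, 2)*(-33) + 398) = √((-42 + 7*2)*(-33) + 398) = √((-42 + 14)*(-33) + 398) = √(-28*(-33) + 398) = √(924 + 398) = √1322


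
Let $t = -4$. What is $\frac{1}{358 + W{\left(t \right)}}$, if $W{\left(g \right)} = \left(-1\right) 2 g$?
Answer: $\frac{1}{366} \approx 0.0027322$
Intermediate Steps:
$W{\left(g \right)} = - 2 g$
$\frac{1}{358 + W{\left(t \right)}} = \frac{1}{358 - -8} = \frac{1}{358 + 8} = \frac{1}{366}$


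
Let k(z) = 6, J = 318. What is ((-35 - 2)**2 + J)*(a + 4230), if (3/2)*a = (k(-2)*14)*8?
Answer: 7891786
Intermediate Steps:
a = 448 (a = 2*((6*14)*8)/3 = 2*(84*8)/3 = (2/3)*672 = 448)
((-35 - 2)**2 + J)*(a + 4230) = ((-35 - 2)**2 + 318)*(448 + 4230) = ((-37)**2 + 318)*4678 = (1369 + 318)*4678 = 1687*4678 = 7891786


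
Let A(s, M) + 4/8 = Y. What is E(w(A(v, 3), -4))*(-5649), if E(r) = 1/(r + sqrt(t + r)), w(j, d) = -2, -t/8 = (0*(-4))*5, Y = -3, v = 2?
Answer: 1883 + 1883*I*sqrt(2)/2 ≈ 1883.0 + 1331.5*I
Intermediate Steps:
A(s, M) = -7/2 (A(s, M) = -1/2 - 3 = -7/2)
t = 0 (t = -8*0*(-4)*5 = -0*5 = -8*0 = 0)
E(r) = 1/(r + sqrt(r)) (E(r) = 1/(r + sqrt(0 + r)) = 1/(r + sqrt(r)))
E(w(A(v, 3), -4))*(-5649) = -5649/(-2 + sqrt(-2)) = -5649/(-2 + I*sqrt(2))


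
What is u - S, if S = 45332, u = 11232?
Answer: -34100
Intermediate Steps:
u - S = 11232 - 1*45332 = 11232 - 45332 = -34100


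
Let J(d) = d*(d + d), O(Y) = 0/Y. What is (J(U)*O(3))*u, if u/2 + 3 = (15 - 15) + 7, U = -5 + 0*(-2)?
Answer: 0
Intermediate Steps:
U = -5 (U = -5 + 0 = -5)
O(Y) = 0
J(d) = 2*d² (J(d) = d*(2*d) = 2*d²)
u = 8 (u = -6 + 2*((15 - 15) + 7) = -6 + 2*(0 + 7) = -6 + 2*7 = -6 + 14 = 8)
(J(U)*O(3))*u = ((2*(-5)²)*0)*8 = ((2*25)*0)*8 = (50*0)*8 = 0*8 = 0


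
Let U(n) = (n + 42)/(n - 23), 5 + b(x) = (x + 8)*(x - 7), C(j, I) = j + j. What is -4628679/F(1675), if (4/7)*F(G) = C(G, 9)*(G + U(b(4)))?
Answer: -197490304/418969425 ≈ -0.47137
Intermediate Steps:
C(j, I) = 2*j
b(x) = -5 + (-7 + x)*(8 + x) (b(x) = -5 + (x + 8)*(x - 7) = -5 + (8 + x)*(-7 + x) = -5 + (-7 + x)*(8 + x))
U(n) = (42 + n)/(-23 + n)
F(G) = 7*G*(-1/64 + G)/2 (F(G) = 7*((2*G)*(G + (42 + (-61 + 4 + 4**2))/(-23 + (-61 + 4 + 4**2))))/4 = 7*((2*G)*(G + (42 + (-61 + 4 + 16))/(-23 + (-61 + 4 + 16))))/4 = 7*((2*G)*(G + (42 - 41)/(-23 - 41)))/4 = 7*((2*G)*(G + 1/(-64)))/4 = 7*((2*G)*(G - 1/64*1))/4 = 7*((2*G)*(G - 1/64))/4 = 7*((2*G)*(-1/64 + G))/4 = 7*(2*G*(-1/64 + G))/4 = 7*G*(-1/64 + G)/2)
-4628679/F(1675) = -4628679*128/(11725*(-1 + 64*1675)) = -4628679*128/(11725*(-1 + 107200)) = -4628679/((7/128)*1675*107199) = -4628679/1256908275/128 = -4628679*128/1256908275 = -197490304/418969425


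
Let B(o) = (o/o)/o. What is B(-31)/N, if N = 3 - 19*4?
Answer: 1/2263 ≈ 0.00044189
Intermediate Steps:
B(o) = 1/o
N = -73 (N = 3 - 76 = -73)
B(-31)/N = 1/(-31*(-73)) = -1/31*(-1/73) = 1/2263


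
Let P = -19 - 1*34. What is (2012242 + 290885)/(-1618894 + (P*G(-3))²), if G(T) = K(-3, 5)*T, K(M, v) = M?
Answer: -2303127/1391365 ≈ -1.6553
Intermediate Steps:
P = -53 (P = -19 - 34 = -53)
G(T) = -3*T
(2012242 + 290885)/(-1618894 + (P*G(-3))²) = (2012242 + 290885)/(-1618894 + (-(-159)*(-3))²) = 2303127/(-1618894 + (-53*9)²) = 2303127/(-1618894 + (-477)²) = 2303127/(-1618894 + 227529) = 2303127/(-1391365) = 2303127*(-1/1391365) = -2303127/1391365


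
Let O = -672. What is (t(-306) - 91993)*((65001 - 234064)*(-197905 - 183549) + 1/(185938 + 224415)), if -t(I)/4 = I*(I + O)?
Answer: -34113256062873352000955/410353 ≈ -8.3131e+16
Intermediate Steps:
t(I) = -4*I*(-672 + I) (t(I) = -4*I*(I - 672) = -4*I*(-672 + I))
(t(-306) - 91993)*((65001 - 234064)*(-197905 - 183549) + 1/(185938 + 224415)) = (4*(-306)*(672 - 1*(-306)) - 91993)*((65001 - 234064)*(-197905 - 183549) + 1/(185938 + 224415)) = (4*(-306)*(672 + 306) - 91993)*(-169063*(-381454) + 1/410353) = (4*(-306)*978 - 91993)*(64489757602 + 1/410353) = (-1197072 - 91993)*(26463565501253507/410353) = -1289065*26463565501253507/410353 = -34113256062873352000955/410353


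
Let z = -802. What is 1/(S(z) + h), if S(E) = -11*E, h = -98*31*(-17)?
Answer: 1/60468 ≈ 1.6538e-5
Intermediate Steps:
h = 51646 (h = -3038*(-17) = 51646)
1/(S(z) + h) = 1/(-11*(-802) + 51646) = 1/(8822 + 51646) = 1/60468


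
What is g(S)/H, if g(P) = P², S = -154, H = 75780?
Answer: 5929/18945 ≈ 0.31296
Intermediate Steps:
g(S)/H = (-154)²/75780 = 23716*(1/75780) = 5929/18945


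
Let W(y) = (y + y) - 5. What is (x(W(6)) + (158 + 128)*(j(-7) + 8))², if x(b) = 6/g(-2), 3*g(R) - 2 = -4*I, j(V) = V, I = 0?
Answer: 87025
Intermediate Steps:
W(y) = -5 + 2*y (W(y) = 2*y - 5 = -5 + 2*y)
g(R) = ⅔ (g(R) = ⅔ + (-4*0)/3 = ⅔ + (⅓)*0 = ⅔ + 0 = ⅔)
x(b) = 9 (x(b) = 6/(⅔) = 6*(3/2) = 9)
(x(W(6)) + (158 + 128)*(j(-7) + 8))² = (9 + (158 + 128)*(-7 + 8))² = (9 + 286*1)² = (9 + 286)² = 295² = 87025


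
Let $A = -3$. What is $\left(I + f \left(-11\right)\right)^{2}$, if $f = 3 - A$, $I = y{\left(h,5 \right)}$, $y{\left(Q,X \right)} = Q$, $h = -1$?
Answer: $4489$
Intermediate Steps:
$I = -1$
$f = 6$ ($f = 3 - -3 = 3 + 3 = 6$)
$\left(I + f \left(-11\right)\right)^{2} = \left(-1 + 6 \left(-11\right)\right)^{2} = \left(-1 - 66\right)^{2} = \left(-67\right)^{2} = 4489$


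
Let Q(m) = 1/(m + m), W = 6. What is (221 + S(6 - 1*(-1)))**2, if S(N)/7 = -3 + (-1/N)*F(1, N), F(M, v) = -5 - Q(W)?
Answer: 6056521/144 ≈ 42059.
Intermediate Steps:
Q(m) = 1/(2*m)
F(M, v) = -61/12 (F(M, v) = -5 - 1/(2*6) = -5 - 1*1/12 = -5 - 1/12 = -61/12)
S(N) = -21 + 427/(12*N) (S(N) = 7*(-3 - 1/N*(-61/12)) = 7*(-3 + 61/(12*N)) = -21 + 427/(12*N))
(221 + S(6 - 1*(-1)))**2 = (221 + (-21 + 427/(12*(6 - 1*(-1)))))**2 = (221 + (-21 + 427/(12*(6 + 1))))**2 = (221 + (-21 + (427/12)/7))**2 = (221 + (-21 + (427/12)*(1/7)))**2 = (221 + (-21 + 61/12))**2 = (221 - 191/12)**2 = (2461/12)**2 = 6056521/144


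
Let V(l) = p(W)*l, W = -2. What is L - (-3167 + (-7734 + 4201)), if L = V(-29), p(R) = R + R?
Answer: 6816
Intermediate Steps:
p(R) = 2*R
V(l) = -4*l (V(l) = (2*(-2))*l = -4*l)
L = 116 (L = -4*(-29) = 116)
L - (-3167 + (-7734 + 4201)) = 116 - (-3167 + (-7734 + 4201)) = 116 - (-3167 - 3533) = 116 - 1*(-6700) = 116 + 6700 = 6816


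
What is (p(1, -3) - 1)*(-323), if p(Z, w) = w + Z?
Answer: 969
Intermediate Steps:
p(Z, w) = Z + w
(p(1, -3) - 1)*(-323) = ((1 - 3) - 1)*(-323) = (-2 - 1)*(-323) = -3*(-323) = 969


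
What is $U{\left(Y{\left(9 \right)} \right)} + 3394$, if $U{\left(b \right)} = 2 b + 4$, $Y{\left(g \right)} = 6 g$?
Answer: $3506$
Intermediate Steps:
$U{\left(b \right)} = 4 + 2 b$
$U{\left(Y{\left(9 \right)} \right)} + 3394 = \left(4 + 2 \cdot 6 \cdot 9\right) + 3394 = \left(4 + 2 \cdot 54\right) + 3394 = \left(4 + 108\right) + 3394 = 112 + 3394 = 3506$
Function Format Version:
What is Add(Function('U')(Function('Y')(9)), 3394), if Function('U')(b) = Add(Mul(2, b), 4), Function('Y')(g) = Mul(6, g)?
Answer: 3506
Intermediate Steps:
Function('U')(b) = Add(4, Mul(2, b))
Add(Function('U')(Function('Y')(9)), 3394) = Add(Add(4, Mul(2, Mul(6, 9))), 3394) = Add(Add(4, Mul(2, 54)), 3394) = Add(Add(4, 108), 3394) = Add(112, 3394) = 3506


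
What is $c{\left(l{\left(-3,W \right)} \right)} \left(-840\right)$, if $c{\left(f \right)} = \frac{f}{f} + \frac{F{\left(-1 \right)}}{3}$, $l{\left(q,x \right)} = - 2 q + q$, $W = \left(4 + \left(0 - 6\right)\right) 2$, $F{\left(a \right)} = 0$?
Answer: $-840$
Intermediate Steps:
$W = -4$ ($W = \left(4 + \left(0 - 6\right)\right) 2 = \left(4 - 6\right) 2 = \left(-2\right) 2 = -4$)
$l{\left(q,x \right)} = - q$
$c{\left(f \right)} = 1$ ($c{\left(f \right)} = \frac{f}{f} + \frac{0}{3} = 1 + 0 \cdot \frac{1}{3} = 1 + 0 = 1$)
$c{\left(l{\left(-3,W \right)} \right)} \left(-840\right) = 1 \left(-840\right) = -840$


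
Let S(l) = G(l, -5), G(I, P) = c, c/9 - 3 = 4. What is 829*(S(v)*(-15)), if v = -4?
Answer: -783405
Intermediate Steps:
c = 63 (c = 27 + 9*4 = 27 + 36 = 63)
G(I, P) = 63
S(l) = 63
829*(S(v)*(-15)) = 829*(63*(-15)) = 829*(-945) = -783405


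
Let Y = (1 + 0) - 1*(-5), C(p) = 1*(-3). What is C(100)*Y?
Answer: -18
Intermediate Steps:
C(p) = -3
Y = 6 (Y = 1 + 5 = 6)
C(100)*Y = -3*6 = -18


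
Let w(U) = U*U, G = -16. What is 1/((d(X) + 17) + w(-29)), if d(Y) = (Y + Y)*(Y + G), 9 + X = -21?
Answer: 1/3618 ≈ 0.00027640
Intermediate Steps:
X = -30 (X = -9 - 21 = -30)
d(Y) = 2*Y*(-16 + Y) (d(Y) = (Y + Y)*(Y - 16) = (2*Y)*(-16 + Y) = 2*Y*(-16 + Y))
w(U) = U²
1/((d(X) + 17) + w(-29)) = 1/((2*(-30)*(-16 - 30) + 17) + (-29)²) = 1/((2*(-30)*(-46) + 17) + 841) = 1/((2760 + 17) + 841) = 1/(2777 + 841) = 1/3618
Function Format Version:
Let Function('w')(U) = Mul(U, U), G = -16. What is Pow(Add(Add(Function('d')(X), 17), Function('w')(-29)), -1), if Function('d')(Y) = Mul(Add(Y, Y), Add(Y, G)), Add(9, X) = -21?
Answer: Rational(1, 3618) ≈ 0.00027640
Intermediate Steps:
X = -30 (X = Add(-9, -21) = -30)
Function('d')(Y) = Mul(2, Y, Add(-16, Y)) (Function('d')(Y) = Mul(Add(Y, Y), Add(Y, -16)) = Mul(Mul(2, Y), Add(-16, Y)) = Mul(2, Y, Add(-16, Y)))
Function('w')(U) = Pow(U, 2)
Pow(Add(Add(Function('d')(X), 17), Function('w')(-29)), -1) = Pow(Add(Add(Mul(2, -30, Add(-16, -30)), 17), Pow(-29, 2)), -1) = Pow(Add(Add(Mul(2, -30, -46), 17), 841), -1) = Pow(Add(Add(2760, 17), 841), -1) = Pow(Add(2777, 841), -1) = Pow(3618, -1) = Rational(1, 3618)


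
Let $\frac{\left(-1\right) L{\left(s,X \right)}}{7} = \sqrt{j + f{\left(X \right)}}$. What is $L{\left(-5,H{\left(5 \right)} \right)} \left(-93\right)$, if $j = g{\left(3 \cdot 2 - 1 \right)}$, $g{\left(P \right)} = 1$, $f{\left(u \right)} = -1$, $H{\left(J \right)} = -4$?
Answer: $0$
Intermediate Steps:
$j = 1$
$L{\left(s,X \right)} = 0$ ($L{\left(s,X \right)} = - 7 \sqrt{1 - 1} = - 7 \sqrt{0} = \left(-7\right) 0 = 0$)
$L{\left(-5,H{\left(5 \right)} \right)} \left(-93\right) = 0 \left(-93\right) = 0$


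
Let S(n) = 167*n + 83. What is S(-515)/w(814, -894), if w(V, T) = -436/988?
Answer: 21222734/109 ≈ 1.9470e+5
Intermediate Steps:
S(n) = 83 + 167*n
w(V, T) = -109/247 (w(V, T) = -436*1/988 = -109/247)
S(-515)/w(814, -894) = (83 + 167*(-515))/(-109/247) = (83 - 86005)*(-247/109) = -85922*(-247/109) = 21222734/109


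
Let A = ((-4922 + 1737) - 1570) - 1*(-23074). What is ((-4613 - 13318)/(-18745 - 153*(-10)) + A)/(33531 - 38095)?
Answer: -78844879/19642315 ≈ -4.0140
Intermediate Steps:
A = 18319 (A = (-3185 - 1570) + 23074 = -4755 + 23074 = 18319)
((-4613 - 13318)/(-18745 - 153*(-10)) + A)/(33531 - 38095) = ((-4613 - 13318)/(-18745 - 153*(-10)) + 18319)/(33531 - 38095) = (-17931/(-18745 + 1530) + 18319)/(-4564) = (-17931/(-17215) + 18319)*(-1/4564) = (-17931*(-1/17215) + 18319)*(-1/4564) = (17931/17215 + 18319)*(-1/4564) = (315379516/17215)*(-1/4564) = -78844879/19642315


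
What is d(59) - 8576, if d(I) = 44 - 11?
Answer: -8543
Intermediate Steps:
d(I) = 33
d(59) - 8576 = 33 - 8576 = -8543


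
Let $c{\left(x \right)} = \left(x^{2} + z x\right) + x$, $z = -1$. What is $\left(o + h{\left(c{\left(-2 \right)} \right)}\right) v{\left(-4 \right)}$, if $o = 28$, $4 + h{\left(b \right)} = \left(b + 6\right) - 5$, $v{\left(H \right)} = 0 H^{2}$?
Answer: $0$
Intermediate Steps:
$c{\left(x \right)} = x^{2}$ ($c{\left(x \right)} = \left(x^{2} - x\right) + x = x^{2}$)
$v{\left(H \right)} = 0$
$h{\left(b \right)} = -3 + b$ ($h{\left(b \right)} = -4 + \left(\left(b + 6\right) - 5\right) = -4 + \left(\left(6 + b\right) - 5\right) = -4 + \left(1 + b\right) = -3 + b$)
$\left(o + h{\left(c{\left(-2 \right)} \right)}\right) v{\left(-4 \right)} = \left(28 - \left(3 - \left(-2\right)^{2}\right)\right) 0 = \left(28 + \left(-3 + 4\right)\right) 0 = \left(28 + 1\right) 0 = 29 \cdot 0 = 0$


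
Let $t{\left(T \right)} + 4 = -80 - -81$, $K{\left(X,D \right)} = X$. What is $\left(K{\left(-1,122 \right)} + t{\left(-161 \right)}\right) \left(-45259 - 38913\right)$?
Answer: $336688$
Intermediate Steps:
$t{\left(T \right)} = -3$ ($t{\left(T \right)} = -4 - -1 = -4 + \left(-80 + 81\right) = -4 + 1 = -3$)
$\left(K{\left(-1,122 \right)} + t{\left(-161 \right)}\right) \left(-45259 - 38913\right) = \left(-1 - 3\right) \left(-45259 - 38913\right) = \left(-4\right) \left(-84172\right) = 336688$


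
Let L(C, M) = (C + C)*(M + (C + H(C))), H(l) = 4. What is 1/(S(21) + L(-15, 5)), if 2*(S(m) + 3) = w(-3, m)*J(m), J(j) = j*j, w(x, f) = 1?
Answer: 2/795 ≈ 0.0025157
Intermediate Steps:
J(j) = j²
S(m) = -3 + m²/2 (S(m) = -3 + (1*m²)/2 = -3 + m²/2)
L(C, M) = 2*C*(4 + C + M) (L(C, M) = (C + C)*(M + (C + 4)) = (2*C)*(M + (4 + C)) = (2*C)*(4 + C + M) = 2*C*(4 + C + M))
1/(S(21) + L(-15, 5)) = 1/((-3 + (½)*21²) + 2*(-15)*(4 - 15 + 5)) = 1/((-3 + (½)*441) + 2*(-15)*(-6)) = 1/((-3 + 441/2) + 180) = 1/(435/2 + 180) = 1/(795/2) = 2/795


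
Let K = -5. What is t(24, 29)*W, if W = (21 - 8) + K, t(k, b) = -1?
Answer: -8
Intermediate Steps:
W = 8 (W = (21 - 8) - 5 = 13 - 5 = 8)
t(24, 29)*W = -1*8 = -8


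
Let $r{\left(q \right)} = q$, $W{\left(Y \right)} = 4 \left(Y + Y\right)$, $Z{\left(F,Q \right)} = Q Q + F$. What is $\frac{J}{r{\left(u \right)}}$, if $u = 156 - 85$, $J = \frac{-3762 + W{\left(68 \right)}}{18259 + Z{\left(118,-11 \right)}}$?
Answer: $- \frac{1609}{656679} \approx -0.0024502$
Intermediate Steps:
$Z{\left(F,Q \right)} = F + Q^{2}$ ($Z{\left(F,Q \right)} = Q^{2} + F = F + Q^{2}$)
$W{\left(Y \right)} = 8 Y$ ($W{\left(Y \right)} = 4 \cdot 2 Y = 8 Y$)
$J = - \frac{1609}{9249}$ ($J = \frac{-3762 + 8 \cdot 68}{18259 + \left(118 + \left(-11\right)^{2}\right)} = \frac{-3762 + 544}{18259 + \left(118 + 121\right)} = - \frac{3218}{18259 + 239} = - \frac{3218}{18498} = \left(-3218\right) \frac{1}{18498} = - \frac{1609}{9249} \approx -0.17396$)
$u = 71$ ($u = 156 - 85 = 71$)
$\frac{J}{r{\left(u \right)}} = - \frac{1609}{9249 \cdot 71} = \left(- \frac{1609}{9249}\right) \frac{1}{71} = - \frac{1609}{656679}$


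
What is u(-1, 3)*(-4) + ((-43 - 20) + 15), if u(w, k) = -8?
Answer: -16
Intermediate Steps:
u(-1, 3)*(-4) + ((-43 - 20) + 15) = -8*(-4) + ((-43 - 20) + 15) = 32 + (-63 + 15) = 32 - 48 = -16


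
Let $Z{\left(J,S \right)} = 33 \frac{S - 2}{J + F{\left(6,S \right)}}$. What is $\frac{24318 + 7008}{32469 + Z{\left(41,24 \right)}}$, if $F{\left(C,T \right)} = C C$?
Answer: $\frac{73094}{75783} \approx 0.96452$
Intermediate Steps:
$F{\left(C,T \right)} = C^{2}$
$Z{\left(J,S \right)} = \frac{33 \left(-2 + S\right)}{36 + J}$ ($Z{\left(J,S \right)} = 33 \frac{S - 2}{J + 6^{2}} = 33 \frac{-2 + S}{J + 36} = 33 \frac{-2 + S}{36 + J} = \frac{33 \left(-2 + S\right)}{36 + J}$)
$\frac{24318 + 7008}{32469 + Z{\left(41,24 \right)}} = \frac{24318 + 7008}{32469 + \frac{33 \left(-2 + 24\right)}{36 + 41}} = \frac{31326}{32469 + 33 \cdot \frac{1}{77} \cdot 22} = \frac{31326}{32469 + \frac{66}{7}} = \frac{31326}{\frac{227349}{7}} = 31326 \cdot \frac{7}{227349} = \frac{73094}{75783}$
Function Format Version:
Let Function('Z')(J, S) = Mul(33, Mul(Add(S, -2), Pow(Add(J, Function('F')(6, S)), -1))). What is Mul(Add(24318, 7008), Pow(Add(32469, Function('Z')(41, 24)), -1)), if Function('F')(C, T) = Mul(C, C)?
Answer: Rational(73094, 75783) ≈ 0.96452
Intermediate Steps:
Function('F')(C, T) = Pow(C, 2)
Function('Z')(J, S) = Mul(33, Pow(Add(36, J), -1), Add(-2, S)) (Function('Z')(J, S) = Mul(33, Mul(Add(S, -2), Pow(Add(J, Pow(6, 2)), -1))) = Mul(33, Mul(Add(-2, S), Pow(Add(J, 36), -1))) = Mul(33, Mul(Add(-2, S), Pow(Add(36, J), -1))) = Mul(33, Mul(Pow(Add(36, J), -1), Add(-2, S))) = Mul(33, Pow(Add(36, J), -1), Add(-2, S)))
Mul(Add(24318, 7008), Pow(Add(32469, Function('Z')(41, 24)), -1)) = Mul(Add(24318, 7008), Pow(Add(32469, Mul(33, Pow(Add(36, 41), -1), Add(-2, 24))), -1)) = Mul(31326, Pow(Add(32469, Mul(33, Pow(77, -1), 22)), -1)) = Mul(31326, Pow(Add(32469, Mul(33, Rational(1, 77), 22)), -1)) = Mul(31326, Pow(Add(32469, Rational(66, 7)), -1)) = Mul(31326, Pow(Rational(227349, 7), -1)) = Mul(31326, Rational(7, 227349)) = Rational(73094, 75783)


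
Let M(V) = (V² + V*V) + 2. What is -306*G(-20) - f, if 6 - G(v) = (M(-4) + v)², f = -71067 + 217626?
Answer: -88419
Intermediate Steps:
M(V) = 2 + 2*V² (M(V) = (V² + V²) + 2 = 2*V² + 2 = 2 + 2*V²)
f = 146559
G(v) = 6 - (34 + v)² (G(v) = 6 - ((2 + 2*(-4)²) + v)² = 6 - ((2 + 2*16) + v)² = 6 - ((2 + 32) + v)² = 6 - (34 + v)²)
-306*G(-20) - f = -306*(6 - (34 - 20)²) - 1*146559 = -306*(6 - 1*14²) - 146559 = -306*(6 - 1*196) - 146559 = -306*(6 - 196) - 146559 = -306*(-190) - 146559 = 58140 - 146559 = -88419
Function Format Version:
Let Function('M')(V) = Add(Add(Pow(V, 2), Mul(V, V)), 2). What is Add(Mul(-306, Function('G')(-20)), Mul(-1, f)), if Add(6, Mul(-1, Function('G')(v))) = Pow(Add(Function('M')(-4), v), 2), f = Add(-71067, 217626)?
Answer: -88419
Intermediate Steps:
Function('M')(V) = Add(2, Mul(2, Pow(V, 2))) (Function('M')(V) = Add(Add(Pow(V, 2), Pow(V, 2)), 2) = Add(Mul(2, Pow(V, 2)), 2) = Add(2, Mul(2, Pow(V, 2))))
f = 146559
Function('G')(v) = Add(6, Mul(-1, Pow(Add(34, v), 2))) (Function('G')(v) = Add(6, Mul(-1, Pow(Add(Add(2, Mul(2, Pow(-4, 2))), v), 2))) = Add(6, Mul(-1, Pow(Add(Add(2, Mul(2, 16)), v), 2))) = Add(6, Mul(-1, Pow(Add(Add(2, 32), v), 2))) = Add(6, Mul(-1, Pow(Add(34, v), 2))))
Add(Mul(-306, Function('G')(-20)), Mul(-1, f)) = Add(Mul(-306, Add(6, Mul(-1, Pow(Add(34, -20), 2)))), Mul(-1, 146559)) = Add(Mul(-306, Add(6, Mul(-1, Pow(14, 2)))), -146559) = Add(Mul(-306, Add(6, Mul(-1, 196))), -146559) = Add(Mul(-306, Add(6, -196)), -146559) = Add(Mul(-306, -190), -146559) = Add(58140, -146559) = -88419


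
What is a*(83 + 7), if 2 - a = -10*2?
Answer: 1980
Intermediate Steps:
a = 22 (a = 2 - (-10)*2 = 2 - 1*(-20) = 2 + 20 = 22)
a*(83 + 7) = 22*(83 + 7) = 22*90 = 1980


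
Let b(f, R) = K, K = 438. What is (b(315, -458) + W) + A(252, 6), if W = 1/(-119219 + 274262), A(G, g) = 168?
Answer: 93956059/155043 ≈ 606.00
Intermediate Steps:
W = 1/155043 ≈ 6.4498e-6
b(f, R) = 438
(b(315, -458) + W) + A(252, 6) = (438 + 1/155043) + 168 = 67908835/155043 + 168 = 93956059/155043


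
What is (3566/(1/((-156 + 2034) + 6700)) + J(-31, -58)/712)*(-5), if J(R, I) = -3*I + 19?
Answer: -108897367845/712 ≈ -1.5295e+8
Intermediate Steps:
J(R, I) = 19 - 3*I
(3566/(1/((-156 + 2034) + 6700)) + J(-31, -58)/712)*(-5) = (3566/(1/((-156 + 2034) + 6700)) + (19 - 3*(-58))/712)*(-5) = (3566/(1/(1878 + 6700)) + (19 + 174)*(1/712))*(-5) = (3566/(1/8578) + 193*(1/712))*(-5) = (3566/(1/8578) + 193/712)*(-5) = (3566*8578 + 193/712)*(-5) = (30589148 + 193/712)*(-5) = (21779473569/712)*(-5) = -108897367845/712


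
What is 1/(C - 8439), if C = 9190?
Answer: 1/751 ≈ 0.0013316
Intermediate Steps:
1/(C - 8439) = 1/(9190 - 8439) = 1/751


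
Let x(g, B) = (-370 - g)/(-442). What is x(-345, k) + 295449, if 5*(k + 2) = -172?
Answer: 130588483/442 ≈ 2.9545e+5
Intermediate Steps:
k = -182/5 (k = -2 + (⅕)*(-172) = -2 - 172/5 = -182/5 ≈ -36.400)
x(g, B) = 185/221 + g/442 (x(g, B) = (-370 - g)*(-1/442) = 185/221 + g/442)
x(-345, k) + 295449 = (185/221 + (1/442)*(-345)) + 295449 = (185/221 - 345/442) + 295449 = 25/442 + 295449 = 130588483/442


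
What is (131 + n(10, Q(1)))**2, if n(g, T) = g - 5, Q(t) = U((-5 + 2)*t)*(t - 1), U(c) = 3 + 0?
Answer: 18496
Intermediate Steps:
U(c) = 3
Q(t) = -3 + 3*t (Q(t) = 3*(t - 1) = 3*(-1 + t) = -3 + 3*t)
n(g, T) = -5 + g
(131 + n(10, Q(1)))**2 = (131 + (-5 + 10))**2 = (131 + 5)**2 = 136**2 = 18496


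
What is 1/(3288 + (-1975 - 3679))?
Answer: -1/2366 ≈ -0.00042265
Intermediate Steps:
1/(3288 + (-1975 - 3679)) = 1/(3288 - 5654) = 1/(-2366) = -1/2366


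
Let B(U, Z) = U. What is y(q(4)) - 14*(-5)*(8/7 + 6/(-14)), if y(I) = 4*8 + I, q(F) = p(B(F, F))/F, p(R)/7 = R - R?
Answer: 82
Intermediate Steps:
p(R) = 0 (p(R) = 7*(R - R) = 7*0 = 0)
q(F) = 0 (q(F) = 0/F = 0)
y(I) = 32 + I
y(q(4)) - 14*(-5)*(8/7 + 6/(-14)) = (32 + 0) - 14*(-5)*(8/7 + 6/(-14)) = 32 - (-70)*(8*(1/7) + 6*(-1/14)) = 32 - (-70)*(8/7 - 3/7) = 32 - (-70)*5/7 = 32 - 1*(-50) = 32 + 50 = 82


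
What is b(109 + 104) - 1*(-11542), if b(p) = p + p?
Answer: 11968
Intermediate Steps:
b(p) = 2*p
b(109 + 104) - 1*(-11542) = 2*(109 + 104) - 1*(-11542) = 2*213 + 11542 = 426 + 11542 = 11968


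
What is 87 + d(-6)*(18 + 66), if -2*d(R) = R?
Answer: 339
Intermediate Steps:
d(R) = -R/2
87 + d(-6)*(18 + 66) = 87 + (-½*(-6))*(18 + 66) = 87 + 3*84 = 87 + 252 = 339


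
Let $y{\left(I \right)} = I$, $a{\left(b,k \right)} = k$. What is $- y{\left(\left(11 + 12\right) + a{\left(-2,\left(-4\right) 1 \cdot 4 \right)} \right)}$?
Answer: $-7$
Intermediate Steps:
$- y{\left(\left(11 + 12\right) + a{\left(-2,\left(-4\right) 1 \cdot 4 \right)} \right)} = - (\left(11 + 12\right) + \left(-4\right) 1 \cdot 4) = - (23 - 16) = \left(-1\right) 7 = -7$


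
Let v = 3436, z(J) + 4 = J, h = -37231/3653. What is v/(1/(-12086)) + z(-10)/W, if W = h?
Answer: -1546110152434/37231 ≈ -4.1527e+7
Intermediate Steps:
h = -37231/3653 (h = -37231*1/3653 = -37231/3653 ≈ -10.192)
z(J) = -4 + J
W = -37231/3653 ≈ -10.192
v/(1/(-12086)) + z(-10)/W = 3436/(1/(-12086)) + (-4 - 10)/(-37231/3653) = 3436/(-1/12086) - 14*(-3653/37231) = 3436*(-12086) + 51142/37231 = -41527496 + 51142/37231 = -1546110152434/37231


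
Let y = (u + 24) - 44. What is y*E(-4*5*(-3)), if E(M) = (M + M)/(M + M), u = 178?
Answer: 158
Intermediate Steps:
y = 158 (y = (178 + 24) - 44 = 202 - 44 = 158)
E(M) = 1 (E(M) = (2*M)/((2*M)) = (2*M)*(1/(2*M)) = 1)
y*E(-4*5*(-3)) = 158*1 = 158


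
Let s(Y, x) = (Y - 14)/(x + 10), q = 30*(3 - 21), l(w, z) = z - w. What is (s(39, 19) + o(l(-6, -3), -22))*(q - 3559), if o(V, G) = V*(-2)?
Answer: 610751/29 ≈ 21060.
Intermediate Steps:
o(V, G) = -2*V
q = -540 (q = 30*(-18) = -540)
s(Y, x) = (-14 + Y)/(10 + x)
(s(39, 19) + o(l(-6, -3), -22))*(q - 3559) = ((-14 + 39)/(10 + 19) - 2*(-3 - 1*(-6)))*(-540 - 3559) = (25/29 - 2*(-3 + 6))*(-4099) = ((1/29)*25 - 2*3)*(-4099) = (25/29 - 6)*(-4099) = -149/29*(-4099) = 610751/29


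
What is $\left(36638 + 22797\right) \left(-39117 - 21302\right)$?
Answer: $-3591003265$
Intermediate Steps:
$\left(36638 + 22797\right) \left(-39117 - 21302\right) = 59435 \left(-60419\right) = -3591003265$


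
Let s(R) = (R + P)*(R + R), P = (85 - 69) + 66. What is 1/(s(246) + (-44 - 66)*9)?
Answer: 1/160386 ≈ 6.2350e-6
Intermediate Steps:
P = 82 (P = 16 + 66 = 82)
s(R) = 2*R*(82 + R) (s(R) = (R + 82)*(R + R) = (82 + R)*(2*R) = 2*R*(82 + R))
1/(s(246) + (-44 - 66)*9) = 1/(2*246*(82 + 246) + (-44 - 66)*9) = 1/(2*246*328 - 110*9) = 1/(161376 - 990) = 1/160386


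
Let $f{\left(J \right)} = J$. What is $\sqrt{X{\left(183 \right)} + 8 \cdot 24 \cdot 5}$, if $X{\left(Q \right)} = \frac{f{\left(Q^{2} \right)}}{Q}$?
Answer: $3 \sqrt{127} \approx 33.808$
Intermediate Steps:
$X{\left(Q \right)} = Q$ ($X{\left(Q \right)} = \frac{Q^{2}}{Q} = Q$)
$\sqrt{X{\left(183 \right)} + 8 \cdot 24 \cdot 5} = \sqrt{183 + 8 \cdot 24 \cdot 5} = \sqrt{183 + 8 \cdot 120} = \sqrt{183 + 960} = \sqrt{1143} = 3 \sqrt{127}$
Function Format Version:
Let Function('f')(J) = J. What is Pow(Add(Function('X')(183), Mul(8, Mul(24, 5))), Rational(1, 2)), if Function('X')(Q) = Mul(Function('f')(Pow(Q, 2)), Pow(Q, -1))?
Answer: Mul(3, Pow(127, Rational(1, 2))) ≈ 33.808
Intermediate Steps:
Function('X')(Q) = Q (Function('X')(Q) = Mul(Pow(Q, 2), Pow(Q, -1)) = Q)
Pow(Add(Function('X')(183), Mul(8, Mul(24, 5))), Rational(1, 2)) = Pow(Add(183, Mul(8, Mul(24, 5))), Rational(1, 2)) = Pow(Add(183, Mul(8, 120)), Rational(1, 2)) = Pow(Add(183, 960), Rational(1, 2)) = Pow(1143, Rational(1, 2)) = Mul(3, Pow(127, Rational(1, 2)))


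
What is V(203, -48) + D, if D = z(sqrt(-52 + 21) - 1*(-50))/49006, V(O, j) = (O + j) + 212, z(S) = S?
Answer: 8992626/24503 + I*sqrt(31)/49006 ≈ 367.0 + 0.00011361*I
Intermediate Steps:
V(O, j) = 212 + O + j
D = 25/24503 + I*sqrt(31)/49006 (D = (sqrt(-52 + 21) - 1*(-50))/49006 = (sqrt(-31) + 50)*(1/49006) = (I*sqrt(31) + 50)*(1/49006) = (50 + I*sqrt(31))*(1/49006) = 25/24503 + I*sqrt(31)/49006 ≈ 0.0010203 + 0.00011361*I)
V(203, -48) + D = (212 + 203 - 48) + (25/24503 + I*sqrt(31)/49006) = 367 + (25/24503 + I*sqrt(31)/49006) = 8992626/24503 + I*sqrt(31)/49006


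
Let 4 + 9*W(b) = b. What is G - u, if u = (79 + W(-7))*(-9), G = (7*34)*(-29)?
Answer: -6202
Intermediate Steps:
W(b) = -4/9 + b/9
G = -6902 (G = 238*(-29) = -6902)
u = -700 (u = (79 + (-4/9 + (⅑)*(-7)))*(-9) = (79 + (-4/9 - 7/9))*(-9) = (79 - 11/9)*(-9) = (700/9)*(-9) = -700)
G - u = -6902 - 1*(-700) = -6902 + 700 = -6202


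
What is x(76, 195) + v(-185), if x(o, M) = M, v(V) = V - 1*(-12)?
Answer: 22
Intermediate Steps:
v(V) = 12 + V (v(V) = V + 12 = 12 + V)
x(76, 195) + v(-185) = 195 + (12 - 185) = 195 - 173 = 22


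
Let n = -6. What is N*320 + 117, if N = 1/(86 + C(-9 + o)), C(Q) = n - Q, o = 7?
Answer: 4957/41 ≈ 120.90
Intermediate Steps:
C(Q) = -6 - Q
N = 1/82 (N = 1/(86 + (-6 - (-9 + 7))) = 1/(86 + (-6 - 1*(-2))) = 1/(86 + (-6 + 2)) = 1/(86 - 4) = 1/82 ≈ 0.012195)
N*320 + 117 = (1/82)*320 + 117 = 160/41 + 117 = 4957/41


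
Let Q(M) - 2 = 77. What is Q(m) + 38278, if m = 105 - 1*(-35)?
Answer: 38357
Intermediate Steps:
m = 140 (m = 105 + 35 = 140)
Q(M) = 79 (Q(M) = 2 + 77 = 79)
Q(m) + 38278 = 79 + 38278 = 38357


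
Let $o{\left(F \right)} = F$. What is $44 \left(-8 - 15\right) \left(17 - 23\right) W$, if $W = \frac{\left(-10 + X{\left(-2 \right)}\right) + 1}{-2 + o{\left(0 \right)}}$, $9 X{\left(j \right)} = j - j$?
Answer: $27324$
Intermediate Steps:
$X{\left(j \right)} = 0$ ($X{\left(j \right)} = \frac{j - j}{9} = \frac{1}{9} \cdot 0 = 0$)
$W = \frac{9}{2}$ ($W = \frac{\left(-10 + 0\right) + 1}{-2 + 0} = \frac{-10 + 1}{-2} = \left(-9\right) \left(- \frac{1}{2}\right) = \frac{9}{2} \approx 4.5$)
$44 \left(-8 - 15\right) \left(17 - 23\right) W = 44 \left(-8 - 15\right) \left(17 - 23\right) \frac{9}{2} = 44 \left(\left(-23\right) \left(-6\right)\right) \frac{9}{2} = 44 \cdot 138 \cdot \frac{9}{2} = 6072 \cdot \frac{9}{2} = 27324$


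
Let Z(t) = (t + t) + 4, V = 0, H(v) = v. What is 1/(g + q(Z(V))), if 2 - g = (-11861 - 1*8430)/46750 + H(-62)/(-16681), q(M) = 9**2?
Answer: 779836750/65062025921 ≈ 0.011986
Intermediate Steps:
Z(t) = 4 + 2*t (Z(t) = 2*t + 4 = 4 + 2*t)
q(M) = 81
g = 1895249171/779836750 (g = 2 - ((-11861 - 1*8430)/46750 - 62/(-16681)) = 2 - ((-11861 - 8430)*(1/46750) - 62*(-1/16681)) = 2 - (-20291*1/46750 + 62/16681) = 2 - (-20291/46750 + 62/16681) = 2 - 1*(-335575671/779836750) = 2 + 335575671/779836750 = 1895249171/779836750 ≈ 2.4303)
1/(g + q(Z(V))) = 1/(1895249171/779836750 + 81) = 1/(65062025921/779836750) = 779836750/65062025921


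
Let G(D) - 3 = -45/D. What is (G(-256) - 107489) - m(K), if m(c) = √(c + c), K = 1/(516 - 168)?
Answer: -27516371/256 - √174/174 ≈ -1.0749e+5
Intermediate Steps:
G(D) = 3 - 45/D
K = 1/348 ≈ 0.0028736
m(c) = √2*√c (m(c) = √(2*c) = √2*√c)
(G(-256) - 107489) - m(K) = ((3 - 45/(-256)) - 107489) - √2*√(1/348) = ((3 - 45*(-1/256)) - 107489) - √2*√87/174 = ((3 + 45/256) - 107489) - √174/174 = (813/256 - 107489) - √174/174 = -27516371/256 - √174/174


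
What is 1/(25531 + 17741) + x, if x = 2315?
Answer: 100174681/43272 ≈ 2315.0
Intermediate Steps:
1/(25531 + 17741) + x = 1/(25531 + 17741) + 2315 = 1/43272 + 2315 = 100174681/43272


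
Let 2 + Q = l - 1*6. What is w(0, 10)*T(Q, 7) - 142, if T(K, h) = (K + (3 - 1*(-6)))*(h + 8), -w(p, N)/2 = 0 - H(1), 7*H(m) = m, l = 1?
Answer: -934/7 ≈ -133.43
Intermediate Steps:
H(m) = m/7
w(p, N) = 2/7 (w(p, N) = -2*(0 - 1/7) = -2*(0 - 1*⅐) = -2*(0 - ⅐) = -2*(-⅐) = 2/7)
Q = -7 (Q = -2 + (1 - 1*6) = -2 + (1 - 6) = -2 - 5 = -7)
T(K, h) = (8 + h)*(9 + K) (T(K, h) = (K + (3 + 6))*(8 + h) = (K + 9)*(8 + h) = (9 + K)*(8 + h) = (8 + h)*(9 + K))
w(0, 10)*T(Q, 7) - 142 = 2*(72 + 8*(-7) + 9*7 - 7*7)/7 - 142 = 2*(72 - 56 + 63 - 49)/7 - 142 = (2/7)*30 - 142 = 60/7 - 142 = -934/7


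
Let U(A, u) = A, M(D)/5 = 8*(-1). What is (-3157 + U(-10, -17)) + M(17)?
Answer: -3207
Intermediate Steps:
M(D) = -40 (M(D) = 5*(8*(-1)) = 5*(-8) = -40)
(-3157 + U(-10, -17)) + M(17) = (-3157 - 10) - 40 = -3167 - 40 = -3207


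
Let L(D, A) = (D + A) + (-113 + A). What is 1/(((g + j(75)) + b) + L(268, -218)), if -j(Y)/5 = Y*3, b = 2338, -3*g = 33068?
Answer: -3/30272 ≈ -9.9101e-5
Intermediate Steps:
g = -33068/3 (g = -⅓*33068 = -33068/3 ≈ -11023.)
L(D, A) = -113 + D + 2*A (L(D, A) = (A + D) + (-113 + A) = -113 + D + 2*A)
j(Y) = -15*Y (j(Y) = -5*Y*3 = -15*Y)
1/(((g + j(75)) + b) + L(268, -218)) = 1/(((-33068/3 - 15*75) + 2338) + (-113 + 268 + 2*(-218))) = 1/(((-33068/3 - 1125) + 2338) + (-113 + 268 - 436)) = 1/((-36443/3 + 2338) - 281) = 1/(-29429/3 - 281) = 1/(-30272/3) = -3/30272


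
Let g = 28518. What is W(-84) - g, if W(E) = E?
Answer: -28602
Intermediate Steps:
W(-84) - g = -84 - 1*28518 = -84 - 28518 = -28602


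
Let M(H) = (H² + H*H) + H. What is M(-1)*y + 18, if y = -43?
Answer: -25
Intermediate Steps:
M(H) = H + 2*H² (M(H) = (H² + H²) + H = 2*H² + H = H + 2*H²)
M(-1)*y + 18 = -(1 + 2*(-1))*(-43) + 18 = -(1 - 2)*(-43) + 18 = -1*(-1)*(-43) + 18 = 1*(-43) + 18 = -43 + 18 = -25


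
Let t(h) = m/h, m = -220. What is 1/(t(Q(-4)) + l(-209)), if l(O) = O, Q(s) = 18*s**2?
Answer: -72/15103 ≈ -0.0047673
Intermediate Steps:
t(h) = -220/h
1/(t(Q(-4)) + l(-209)) = 1/(-220/(18*(-4)**2) - 209) = 1/(-220/(18*16) - 209) = 1/(-220/288 - 209) = 1/(-220*1/288 - 209) = 1/(-55/72 - 209) = 1/(-15103/72) = -72/15103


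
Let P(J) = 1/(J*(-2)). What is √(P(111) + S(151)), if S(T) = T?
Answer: √7441662/222 ≈ 12.288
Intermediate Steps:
P(J) = -1/(2*J) (P(J) = 1/(-2*J) = -1/(2*J))
√(P(111) + S(151)) = √(-½/111 + 151) = √(-½*1/111 + 151) = √(-1/222 + 151) = √(33521/222) = √7441662/222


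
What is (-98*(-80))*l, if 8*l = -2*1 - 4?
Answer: -5880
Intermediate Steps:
l = -¾ (l = (-2*1 - 4)/8 = (-2 - 4)/8 = (⅛)*(-6) = -¾ ≈ -0.75000)
(-98*(-80))*l = -98*(-80)*(-¾) = 7840*(-¾) = -5880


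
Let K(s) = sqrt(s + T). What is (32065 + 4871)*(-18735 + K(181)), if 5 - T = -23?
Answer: -691995960 + 36936*sqrt(209) ≈ -6.9146e+8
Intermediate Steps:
T = 28 (T = 5 - 1*(-23) = 5 + 23 = 28)
K(s) = sqrt(28 + s) (K(s) = sqrt(s + 28) = sqrt(28 + s))
(32065 + 4871)*(-18735 + K(181)) = (32065 + 4871)*(-18735 + sqrt(28 + 181)) = 36936*(-18735 + sqrt(209)) = -691995960 + 36936*sqrt(209)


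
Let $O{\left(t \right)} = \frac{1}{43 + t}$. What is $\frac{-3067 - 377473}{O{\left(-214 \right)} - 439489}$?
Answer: $\frac{3253617}{3757631} \approx 0.86587$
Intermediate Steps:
$\frac{-3067 - 377473}{O{\left(-214 \right)} - 439489} = \frac{-3067 - 377473}{\frac{1}{43 - 214} - 439489} = - \frac{380540}{\frac{1}{-171} - 439489} = - \frac{380540}{- \frac{1}{171} - 439489} = - \frac{380540}{- \frac{75152620}{171}} = \left(-380540\right) \left(- \frac{171}{75152620}\right) = \frac{3253617}{3757631}$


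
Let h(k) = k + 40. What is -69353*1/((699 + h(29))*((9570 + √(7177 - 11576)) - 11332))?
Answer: 61099993/1193872512 + 69353*I*√4399/2387745024 ≈ 0.051178 + 0.0019264*I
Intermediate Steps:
h(k) = 40 + k
-69353*1/((699 + h(29))*((9570 + √(7177 - 11576)) - 11332)) = -69353*1/((699 + (40 + 29))*((9570 + √(7177 - 11576)) - 11332)) = -69353*1/((699 + 69)*((9570 + √(-4399)) - 11332)) = -69353*1/(768*((9570 + I*√4399) - 11332)) = -69353*1/(768*(-1762 + I*√4399)) = -69353/(-1353216 + 768*I*√4399)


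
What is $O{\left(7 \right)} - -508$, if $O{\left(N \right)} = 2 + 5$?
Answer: $515$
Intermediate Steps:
$O{\left(N \right)} = 7$
$O{\left(7 \right)} - -508 = 7 - -508 = 7 + 508 = 515$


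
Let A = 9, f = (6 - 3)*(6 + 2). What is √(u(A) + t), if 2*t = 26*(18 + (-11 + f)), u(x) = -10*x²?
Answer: I*√407 ≈ 20.174*I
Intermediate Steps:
f = 24 (f = 3*8 = 24)
t = 403 (t = (26*(18 + (-11 + 24)))/2 = (26*(18 + 13))/2 = (26*31)/2 = (½)*806 = 403)
√(u(A) + t) = √(-10*9² + 403) = √(-10*81 + 403) = √(-810 + 403) = √(-407) = I*√407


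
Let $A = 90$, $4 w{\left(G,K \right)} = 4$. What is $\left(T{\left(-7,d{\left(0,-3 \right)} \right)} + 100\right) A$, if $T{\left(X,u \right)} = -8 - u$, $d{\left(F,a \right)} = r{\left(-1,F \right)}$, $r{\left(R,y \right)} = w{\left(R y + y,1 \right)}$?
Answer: $8190$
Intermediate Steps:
$w{\left(G,K \right)} = 1$ ($w{\left(G,K \right)} = \frac{1}{4} \cdot 4 = 1$)
$r{\left(R,y \right)} = 1$
$d{\left(F,a \right)} = 1$
$\left(T{\left(-7,d{\left(0,-3 \right)} \right)} + 100\right) A = \left(\left(-8 - 1\right) + 100\right) 90 = \left(-9 + 100\right) 90 = 91 \cdot 90 = 8190$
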